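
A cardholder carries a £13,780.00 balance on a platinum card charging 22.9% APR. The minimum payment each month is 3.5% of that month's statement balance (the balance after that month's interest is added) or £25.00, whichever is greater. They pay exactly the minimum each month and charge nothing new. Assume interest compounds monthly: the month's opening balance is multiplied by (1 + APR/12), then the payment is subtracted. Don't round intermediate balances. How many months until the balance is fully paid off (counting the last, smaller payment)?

Monthly rate r = 22.9%/12 = 1.90833% = 0.0190833.
While 3.5% of the post-interest balance exceeds £25.00, each month B ← (B·(1+r))·(1 − 0.035), i.e. B shrinks by the factor (1+r)·0.965 = 0.98342.
This holds for months 1–179. Entering month 180 the balance is £690.52; 3.5% of the post-interest balance is now below £25.00, so the flat £25.00 minimum applies from here.
From month 180 a fixed £25.00 at rate r clears £690.52 in 40 more payments. Total: 179 + 40 = 219 months.

219 months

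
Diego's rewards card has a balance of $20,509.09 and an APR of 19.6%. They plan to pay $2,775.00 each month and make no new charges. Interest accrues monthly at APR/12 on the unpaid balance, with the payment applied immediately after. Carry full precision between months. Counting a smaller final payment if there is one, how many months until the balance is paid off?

8 months

Monthly rate r = 19.6%/12 = 1.63333% = 0.0163333.
Recurrence: B ← B·(1+r) − $2,775.00.
Month 1: interest $334.98; balance after payment $18,069.07.
Month 2: interest $295.13; balance after payment $15,589.20.
Closed form: n = −ln(1 − rB₀/P)/ln(1+r) = −ln(0.87929)/ln(1.01633) ≈ 7.940, so the balance reaches zero during payment 8.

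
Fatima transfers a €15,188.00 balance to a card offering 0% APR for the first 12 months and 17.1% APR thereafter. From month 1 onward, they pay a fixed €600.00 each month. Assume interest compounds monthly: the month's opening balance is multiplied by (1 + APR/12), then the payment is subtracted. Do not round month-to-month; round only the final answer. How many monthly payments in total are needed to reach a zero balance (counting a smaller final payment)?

Promo months 1–12 at r₀ = 0%/12 = 0; months 13+ at r₁ = 17.1%/12 = 0.01425.
After month 12 (no interest yet): B = €15,188.00 − 12·€600.00 = €7,988.00.
Then at r₁ with €600.00/mo: n₂ = −ln(1 − r₁·B/P)/ln(1+r₁) ≈ 14.87 → 15 more payments.

27 payments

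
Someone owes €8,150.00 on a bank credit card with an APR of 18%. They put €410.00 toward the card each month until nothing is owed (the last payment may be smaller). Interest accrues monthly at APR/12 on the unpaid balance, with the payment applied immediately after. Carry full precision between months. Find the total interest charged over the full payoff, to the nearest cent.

€1,600.70

Monthly rate r = 18%/12 = 1.5% = 0.015.
Payoff takes n = ⌈−ln(1 − rB₀/P)/ln(1+r)⌉ = ⌈23.781⌉ = 24 payments; the last is €320.70.
Total paid = 23·€410.00 + €320.70 = €9,750.70.
Total interest = total paid − principal = €9,750.70 − €8,150.00 = €1,600.70.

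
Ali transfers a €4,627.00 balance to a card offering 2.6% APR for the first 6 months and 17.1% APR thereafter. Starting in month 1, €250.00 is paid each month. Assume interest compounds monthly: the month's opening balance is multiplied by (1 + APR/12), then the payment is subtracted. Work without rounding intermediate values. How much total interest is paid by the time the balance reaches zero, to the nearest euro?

€406

Promo months 1–6 at r₀ = 2.6%/12 = 0.00216667; months 7+ at r₁ = 17.1%/12 = 0.01425.
After month 6: iterate B ← B·(1+r₀) − €250.00 for 6 months → €3,179.33.
Then at r₁ with €250.00/mo: n₂ = −ln(1 − r₁·B/P)/ln(1+r₁) ≈ 14.13 → 15 more payments.
Total paid = 20·€250.00 + €32.89 = €5,032.89; interest = €5,032.89 − €4,627.00 = €405.89.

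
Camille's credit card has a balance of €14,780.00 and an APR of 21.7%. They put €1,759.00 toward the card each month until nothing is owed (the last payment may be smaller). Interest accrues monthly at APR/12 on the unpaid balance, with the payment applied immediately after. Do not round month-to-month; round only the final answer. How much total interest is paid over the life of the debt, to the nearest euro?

€1,398

Monthly rate r = 21.7%/12 = 1.80833% = 0.0180833.
Payoff takes n = ⌈−ln(1 − rB₀/P)/ln(1+r)⌉ = ⌈9.196⌉ = 10 payments; the last is €347.39.
Total paid = 9·€1,759.00 + €347.39 = €16,178.39.
Total interest = total paid − principal = €16,178.39 − €14,780.00 = €1,398.39.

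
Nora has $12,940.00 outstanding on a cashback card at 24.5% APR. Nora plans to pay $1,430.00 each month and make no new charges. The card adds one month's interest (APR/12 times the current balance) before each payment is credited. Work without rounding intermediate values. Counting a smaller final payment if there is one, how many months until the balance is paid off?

Monthly rate r = 24.5%/12 = 2.04167% = 0.0204167.
Recurrence: B ← B·(1+r) − $1,430.00.
Month 1: interest $264.19; balance after payment $11,774.19.
Month 2: interest $240.39; balance after payment $10,584.58.
Closed form: n = −ln(1 − rB₀/P)/ln(1+r) = −ln(0.81525)/ln(1.02042) ≈ 10.106, so the balance reaches zero during payment 11.

11 months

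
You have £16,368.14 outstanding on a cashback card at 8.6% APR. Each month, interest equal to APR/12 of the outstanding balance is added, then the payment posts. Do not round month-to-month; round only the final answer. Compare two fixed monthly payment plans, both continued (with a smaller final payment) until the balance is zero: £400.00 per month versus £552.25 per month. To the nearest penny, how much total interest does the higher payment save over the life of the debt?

Monthly rate r = 8.6%/12 = 0.716667% = 0.00716667.
At £400.00/mo: n = ⌈−ln(1 − rB₀/P)/ln(1+r)⌉ = 49 payments (last £242.48); total interest = total paid − £16,368.14 = £3,074.34.
At £552.25/mo: 34 payments (last £242.13); total interest £2,098.24.
Interest saved = £3,074.34 − £2,098.24 = £976.10.

£976.10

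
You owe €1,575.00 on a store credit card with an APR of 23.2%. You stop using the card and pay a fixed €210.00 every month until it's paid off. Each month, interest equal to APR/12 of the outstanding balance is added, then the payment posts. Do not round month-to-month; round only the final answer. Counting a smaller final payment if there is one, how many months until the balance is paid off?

Monthly rate r = 23.2%/12 = 1.93333% = 0.0193333.
Recurrence: B ← B·(1+r) − €210.00.
Month 1: interest €30.45; balance after payment €1,395.45.
Month 2: interest €26.98; balance after payment €1,212.43.
Closed form: n = −ln(1 − rB₀/P)/ln(1+r) = −ln(0.855)/ln(1.01933) ≈ 8.181, so the balance reaches zero during payment 9.

9 months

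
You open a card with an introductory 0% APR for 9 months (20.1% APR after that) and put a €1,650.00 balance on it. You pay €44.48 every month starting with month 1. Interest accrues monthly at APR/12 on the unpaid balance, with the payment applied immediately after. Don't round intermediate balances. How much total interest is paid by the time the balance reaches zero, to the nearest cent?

€453.43

Promo months 1–9 at r₀ = 0%/12 = 0; months 10+ at r₁ = 20.1%/12 = 0.01675.
After month 9 (no interest yet): B = €1,650.00 − 9·€44.48 = €1,249.68.
Then at r₁ with €44.48/mo: n₂ = −ln(1 − r₁·B/P)/ln(1+r₁) ≈ 38.29 → 39 more payments.
Total paid = 47·€44.48 + €12.87 = €2,103.43; interest = €2,103.43 − €1,650.00 = €453.43.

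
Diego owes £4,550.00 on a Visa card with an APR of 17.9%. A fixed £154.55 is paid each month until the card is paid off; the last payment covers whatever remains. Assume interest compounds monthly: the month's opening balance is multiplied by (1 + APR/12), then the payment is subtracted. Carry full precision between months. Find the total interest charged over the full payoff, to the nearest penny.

Monthly rate r = 17.9%/12 = 1.49167% = 0.0149167.
Payoff takes n = ⌈−ln(1 − rB₀/P)/ln(1+r)⌉ = ⌈39.057⌉ = 40 payments; the last is £8.94.
Total paid = 39·£154.55 + £8.94 = £6,036.39.
Total interest = total paid − principal = £6,036.39 − £4,550.00 = £1,486.39.

£1,486.39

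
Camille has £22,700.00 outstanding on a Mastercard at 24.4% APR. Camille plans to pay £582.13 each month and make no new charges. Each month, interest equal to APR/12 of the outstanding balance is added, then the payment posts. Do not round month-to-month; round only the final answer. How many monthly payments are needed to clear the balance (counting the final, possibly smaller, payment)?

Monthly rate r = 24.4%/12 = 2.03333% = 0.0203333.
Recurrence: B ← B·(1+r) − £582.13.
Month 1: interest £461.57; balance after payment £22,579.44.
Month 2: interest £459.12; balance after payment £22,456.42.
Closed form: n = −ln(1 − rB₀/P)/ln(1+r) = −ln(0.20711)/ln(1.02033) ≈ 78.220, so the balance reaches zero during payment 79.

79 months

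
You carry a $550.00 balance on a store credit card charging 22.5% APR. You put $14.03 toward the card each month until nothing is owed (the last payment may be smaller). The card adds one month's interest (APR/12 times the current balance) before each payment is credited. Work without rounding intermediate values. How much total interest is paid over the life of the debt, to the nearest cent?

Monthly rate r = 22.5%/12 = 1.875% = 0.01875.
Payoff takes n = ⌈−ln(1 − rB₀/P)/ln(1+r)⌉ = ⌈71.496⌉ = 72 payments; the last is $7.00.
Total paid = 71·$14.03 + $7.00 = $1,003.13.
Total interest = total paid − principal = $1,003.13 − $550.00 = $453.13.

$453.13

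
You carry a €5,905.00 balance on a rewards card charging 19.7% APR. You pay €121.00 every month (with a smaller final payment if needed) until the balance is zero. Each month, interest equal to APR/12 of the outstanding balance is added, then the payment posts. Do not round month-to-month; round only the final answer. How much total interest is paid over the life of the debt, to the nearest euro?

€6,098

Monthly rate r = 19.7%/12 = 1.64167% = 0.0164167.
Payoff takes n = ⌈−ln(1 − rB₀/P)/ln(1+r)⌉ = ⌈99.197⌉ = 100 payments; the last is €23.96.
Total paid = 99·€121.00 + €23.96 = €12,002.96.
Total interest = total paid − principal = €12,002.96 − €5,905.00 = €6,097.96.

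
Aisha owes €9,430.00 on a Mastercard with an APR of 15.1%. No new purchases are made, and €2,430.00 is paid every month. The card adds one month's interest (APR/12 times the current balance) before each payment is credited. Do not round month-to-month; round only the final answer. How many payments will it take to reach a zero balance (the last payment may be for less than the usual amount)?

5 months

Monthly rate r = 15.1%/12 = 1.25833% = 0.0125833.
Recurrence: B ← B·(1+r) − €2,430.00.
Month 1: interest €118.66; balance after payment €7,118.66.
Month 2: interest €89.58; balance after payment €4,778.24.
Month 3: interest €60.13; balance after payment €2,408.36.
Month 4: interest €30.31; balance after payment €8.67.
Month 5: interest €0.11; balance after payment €0.00.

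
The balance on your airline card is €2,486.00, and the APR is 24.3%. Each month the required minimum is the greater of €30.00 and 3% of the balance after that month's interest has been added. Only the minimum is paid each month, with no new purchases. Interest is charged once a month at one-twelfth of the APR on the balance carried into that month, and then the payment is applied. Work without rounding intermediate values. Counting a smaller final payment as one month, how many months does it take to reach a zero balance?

144 months

Monthly rate r = 24.3%/12 = 2.025% = 0.02025.
While 3% of the post-interest balance exceeds €30.00, each month B ← (B·(1+r))·(1 − 0.03), i.e. B shrinks by the factor (1+r)·0.97 = 0.98964.
This holds for months 1–90. Entering month 91 the balance is €973.98; 3% of the post-interest balance is now below €30.00, so the flat €30.00 minimum applies from here.
From month 91 a fixed €30.00 at rate r clears €973.98 in 54 more payments. Total: 90 + 54 = 144 months.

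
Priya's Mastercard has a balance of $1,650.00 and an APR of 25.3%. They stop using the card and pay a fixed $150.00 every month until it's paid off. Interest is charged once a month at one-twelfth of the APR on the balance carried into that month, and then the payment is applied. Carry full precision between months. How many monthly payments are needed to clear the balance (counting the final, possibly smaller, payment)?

13 payments

Monthly rate r = 25.3%/12 = 2.10833% = 0.0210833.
Recurrence: B ← B·(1+r) − $150.00.
Month 1: interest $34.79; balance after payment $1,534.79.
Month 2: interest $32.36; balance after payment $1,417.15.
Closed form: n = −ln(1 − rB₀/P)/ln(1+r) = −ln(0.76808)/ln(1.02108) ≈ 12.646, so the balance reaches zero during payment 13.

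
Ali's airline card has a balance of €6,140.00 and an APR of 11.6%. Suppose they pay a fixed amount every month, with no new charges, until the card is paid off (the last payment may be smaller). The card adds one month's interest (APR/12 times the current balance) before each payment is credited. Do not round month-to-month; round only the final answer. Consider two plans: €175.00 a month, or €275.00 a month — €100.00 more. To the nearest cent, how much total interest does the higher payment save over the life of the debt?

€585.26

Monthly rate r = 11.6%/12 = 0.966667% = 0.00966667.
At €175.00/mo: n = ⌈−ln(1 − rB₀/P)/ln(1+r)⌉ = 44 payments (last €10.52); total interest = total paid − €6,140.00 = €1,395.52.
At €275.00/mo: 26 payments (last €75.26); total interest €810.26.
Interest saved = €1,395.52 − €810.26 = €585.26.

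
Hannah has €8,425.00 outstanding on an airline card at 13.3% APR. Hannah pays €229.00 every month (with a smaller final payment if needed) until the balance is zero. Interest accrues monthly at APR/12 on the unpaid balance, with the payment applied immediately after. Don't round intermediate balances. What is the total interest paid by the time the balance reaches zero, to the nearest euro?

€2,459

Monthly rate r = 13.3%/12 = 1.10833% = 0.0110833.
Payoff takes n = ⌈−ln(1 − rB₀/P)/ln(1+r)⌉ = ⌈47.526⌉ = 48 payments; the last is €120.66.
Total paid = 47·€229.00 + €120.66 = €10,883.66.
Total interest = total paid − principal = €10,883.66 − €8,425.00 = €2,458.66.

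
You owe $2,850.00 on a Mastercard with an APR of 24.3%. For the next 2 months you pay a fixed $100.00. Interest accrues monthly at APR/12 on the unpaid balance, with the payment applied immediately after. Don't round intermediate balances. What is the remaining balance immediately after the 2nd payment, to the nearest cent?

Monthly rate r = 24.3%/12 = 2.025% = 0.02025.
Each month: B ← B·(1+r) − $100.00.
Month 1: interest $57.71; balance after payment $2,807.71.
Month 2: interest $56.86; balance after payment $2,764.57.

$2,764.57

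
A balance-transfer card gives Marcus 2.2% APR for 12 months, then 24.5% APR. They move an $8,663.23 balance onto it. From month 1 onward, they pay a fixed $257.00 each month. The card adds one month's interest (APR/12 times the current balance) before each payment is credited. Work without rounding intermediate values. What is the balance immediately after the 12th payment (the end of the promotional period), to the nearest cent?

$5,740.47

Promo months 1–12 at r₀ = 2.2%/12 = 0.00183333; months 13+ at r₁ = 24.5%/12 = 0.0204167.
After month 12: iterate B ← B·(1+r₀) − $257.00 for 12 months → $5,740.47.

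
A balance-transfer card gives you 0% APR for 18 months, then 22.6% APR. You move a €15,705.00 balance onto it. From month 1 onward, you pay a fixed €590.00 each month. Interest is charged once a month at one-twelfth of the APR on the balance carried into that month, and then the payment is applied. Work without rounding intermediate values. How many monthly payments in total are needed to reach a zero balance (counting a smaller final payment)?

28 payments

Promo months 1–18 at r₀ = 0%/12 = 0; months 19+ at r₁ = 22.6%/12 = 0.0188333.
After month 18 (no interest yet): B = €15,705.00 − 18·€590.00 = €5,085.00.
Then at r₁ with €590.00/mo: n₂ = −ln(1 − r₁·B/P)/ln(1+r₁) ≈ 9.49 → 10 more payments.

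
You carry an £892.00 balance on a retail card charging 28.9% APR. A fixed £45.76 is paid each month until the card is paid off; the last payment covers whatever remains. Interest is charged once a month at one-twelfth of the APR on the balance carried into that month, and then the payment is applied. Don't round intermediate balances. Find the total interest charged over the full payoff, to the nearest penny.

£326.94

Monthly rate r = 28.9%/12 = 2.40833% = 0.0240833.
Payoff takes n = ⌈−ln(1 − rB₀/P)/ln(1+r)⌉ = ⌈26.635⌉ = 27 payments; the last is £29.18.
Total paid = 26·£45.76 + £29.18 = £1,218.94.
Total interest = total paid − principal = £1,218.94 − £892.00 = £326.94.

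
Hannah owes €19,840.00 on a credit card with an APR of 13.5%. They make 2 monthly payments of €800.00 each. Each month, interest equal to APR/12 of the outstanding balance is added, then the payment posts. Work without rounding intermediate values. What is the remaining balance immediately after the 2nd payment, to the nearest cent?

Monthly rate r = 13.5%/12 = 1.125% = 0.01125.
Each month: B ← B·(1+r) − €800.00.
Month 1: interest €223.20; balance after payment €19,263.20.
Month 2: interest €216.71; balance after payment €18,679.91.

€18,679.91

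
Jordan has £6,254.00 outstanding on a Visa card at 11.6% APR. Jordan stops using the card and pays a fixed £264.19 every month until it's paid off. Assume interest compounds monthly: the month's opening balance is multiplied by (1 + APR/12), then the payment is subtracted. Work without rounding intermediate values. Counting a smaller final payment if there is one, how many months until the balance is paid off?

28 months

Monthly rate r = 11.6%/12 = 0.966667% = 0.00966667.
Recurrence: B ← B·(1+r) − £264.19.
Month 1: interest £60.46; balance after payment £6,050.27.
Month 2: interest £58.49; balance after payment £5,844.56.
Closed form: n = −ln(1 − rB₀/P)/ln(1+r) = −ln(0.77117)/ln(1.00967) ≈ 27.011, so the balance reaches zero during payment 28.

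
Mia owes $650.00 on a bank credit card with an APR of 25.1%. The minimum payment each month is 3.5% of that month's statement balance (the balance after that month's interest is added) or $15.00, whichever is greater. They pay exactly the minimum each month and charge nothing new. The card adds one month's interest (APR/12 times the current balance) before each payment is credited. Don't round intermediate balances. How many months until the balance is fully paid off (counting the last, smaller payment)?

Monthly rate r = 25.1%/12 = 2.09167% = 0.0209167.
While 3.5% of the post-interest balance exceeds $15.00, each month B ← (B·(1+r))·(1 − 0.035), i.e. B shrinks by the factor (1+r)·0.965 = 0.98518.
This holds for months 1–30. Entering month 31 the balance is $415.38; 3.5% of the post-interest balance is now below $15.00, so the flat $15.00 minimum applies from here.
From month 31 a fixed $15.00 at rate r clears $415.38 in 42 more payments. Total: 30 + 42 = 72 months.

72 months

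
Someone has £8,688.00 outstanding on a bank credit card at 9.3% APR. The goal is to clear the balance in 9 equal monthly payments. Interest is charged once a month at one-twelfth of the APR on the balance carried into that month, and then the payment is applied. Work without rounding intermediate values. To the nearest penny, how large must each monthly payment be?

Monthly rate r = 9.3%/12 = 0.775% = 0.00775.
Level-payment amortization: P = B₀·r / (1 − (1+r)^(−n)) = 8688.00·0.00775 / (1 − 1.00775^(−9)).
Denominator 1 − (1+r)^(−9) = 0.067122242.
P = 67.332 / 0.067122242 ≈ 1003.13.

£1,003.13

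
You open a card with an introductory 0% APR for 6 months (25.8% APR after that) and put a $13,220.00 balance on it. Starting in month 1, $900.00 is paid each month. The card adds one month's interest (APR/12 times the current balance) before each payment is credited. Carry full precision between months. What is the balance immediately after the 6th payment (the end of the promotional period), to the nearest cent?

Promo months 1–6 at r₀ = 0%/12 = 0; months 7+ at r₁ = 25.8%/12 = 0.0215.
After month 6 (no interest yet): B = $13,220.00 − 6·$900.00 = $7,820.00.

$7,820.00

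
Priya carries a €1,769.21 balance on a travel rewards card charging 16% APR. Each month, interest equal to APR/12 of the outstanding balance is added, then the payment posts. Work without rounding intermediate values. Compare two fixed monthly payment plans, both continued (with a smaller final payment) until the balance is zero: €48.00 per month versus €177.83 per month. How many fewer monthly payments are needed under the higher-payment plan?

41 fewer payments

Monthly rate r = 16%/12 = 1.33333% = 0.0133333.
At €48.00/mo: n = ⌈−ln(1 − rB₀/P)/ln(1+r)⌉ = 52 payments (last €2.48); total interest = total paid − €1,769.21 = €681.27.
At €177.83/mo: 11 payments (last €132.64); total interest €141.73.
Payments saved = 52 − 11 = 41.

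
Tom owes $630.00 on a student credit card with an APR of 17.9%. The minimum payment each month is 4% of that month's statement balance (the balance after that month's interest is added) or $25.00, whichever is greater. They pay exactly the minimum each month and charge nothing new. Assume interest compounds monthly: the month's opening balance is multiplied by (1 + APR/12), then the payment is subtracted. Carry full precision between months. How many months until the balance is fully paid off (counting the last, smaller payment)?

Monthly rate r = 17.9%/12 = 1.49167% = 0.0149167.
While 4% of the post-interest balance exceeds $25.00, each month B ← (B·(1+r))·(1 − 0.04), i.e. B shrinks by the factor (1+r)·0.96 = 0.97432.
This holds for months 1–1. Entering month 2 the balance is $613.82; 4% of the post-interest balance is now below $25.00, so the flat $25.00 minimum applies from here.
From month 2 a fixed $25.00 at rate r clears $613.82 in 31 more payments. Total: 1 + 31 = 32 months.

32 months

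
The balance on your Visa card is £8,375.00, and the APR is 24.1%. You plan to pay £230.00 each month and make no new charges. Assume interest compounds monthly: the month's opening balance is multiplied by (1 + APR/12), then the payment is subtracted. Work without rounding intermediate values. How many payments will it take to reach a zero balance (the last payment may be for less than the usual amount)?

Monthly rate r = 24.1%/12 = 2.00833% = 0.0200833.
Recurrence: B ← B·(1+r) − £230.00.
Month 1: interest £168.20; balance after payment £8,313.20.
Month 2: interest £166.96; balance after payment £8,250.15.
Closed form: n = −ln(1 − rB₀/P)/ln(1+r) = −ln(0.2687)/ln(1.02008) ≈ 66.089, so the balance reaches zero during payment 67.

67 payments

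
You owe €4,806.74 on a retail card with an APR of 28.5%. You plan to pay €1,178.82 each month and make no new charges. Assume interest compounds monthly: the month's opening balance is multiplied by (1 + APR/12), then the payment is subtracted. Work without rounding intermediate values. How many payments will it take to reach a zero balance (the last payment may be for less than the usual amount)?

Monthly rate r = 28.5%/12 = 2.375% = 0.02375.
Recurrence: B ← B·(1+r) − €1,178.82.
Month 1: interest €114.16; balance after payment €3,742.08.
Month 2: interest €88.87; balance after payment €2,652.13.
Month 3: interest €62.99; balance after payment €1,536.30.
Month 4: interest €36.49; balance after payment €393.97.
Month 5: interest €9.36; balance after payment €0.00.

5 months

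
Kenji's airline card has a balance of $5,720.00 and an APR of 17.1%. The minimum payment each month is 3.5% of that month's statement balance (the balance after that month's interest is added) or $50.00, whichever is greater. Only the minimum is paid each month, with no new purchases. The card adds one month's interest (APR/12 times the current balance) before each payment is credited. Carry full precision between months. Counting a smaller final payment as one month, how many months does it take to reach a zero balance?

102 months

Monthly rate r = 17.1%/12 = 1.425% = 0.01425.
While 3.5% of the post-interest balance exceeds $50.00, each month B ← (B·(1+r))·(1 − 0.035), i.e. B shrinks by the factor (1+r)·0.965 = 0.97875.
This holds for months 1–66. Entering month 67 the balance is $1,386.02; 3.5% of the post-interest balance is now below $50.00, so the flat $50.00 minimum applies from here.
From month 67 a fixed $50.00 at rate r clears $1,386.02 in 36 more payments. Total: 66 + 36 = 102 months.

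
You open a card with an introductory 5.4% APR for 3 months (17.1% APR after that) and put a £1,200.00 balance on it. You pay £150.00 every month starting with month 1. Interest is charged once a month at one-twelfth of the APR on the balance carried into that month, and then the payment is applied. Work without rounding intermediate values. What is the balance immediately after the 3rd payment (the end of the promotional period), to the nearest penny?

£764.24

Promo months 1–3 at r₀ = 5.4%/12 = 0.0045; months 4+ at r₁ = 17.1%/12 = 0.01425.
After month 3: iterate B ← B·(1+r₀) − £150.00 for 3 months → £764.24.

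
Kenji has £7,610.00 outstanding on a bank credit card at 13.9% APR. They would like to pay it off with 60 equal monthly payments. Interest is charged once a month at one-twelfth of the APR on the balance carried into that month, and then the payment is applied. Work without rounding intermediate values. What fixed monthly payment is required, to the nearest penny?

Monthly rate r = 13.9%/12 = 1.15833% = 0.0115833.
Level-payment amortization: P = B₀·r / (1 − (1+r)^(−n)) = 7610.00·0.0115833 / (1 − 1.01158^(−60)).
Denominator 1 − (1+r)^(−60) = 0.498928066.
P = 88.1492 / 0.498928066 ≈ 176.68.

£176.68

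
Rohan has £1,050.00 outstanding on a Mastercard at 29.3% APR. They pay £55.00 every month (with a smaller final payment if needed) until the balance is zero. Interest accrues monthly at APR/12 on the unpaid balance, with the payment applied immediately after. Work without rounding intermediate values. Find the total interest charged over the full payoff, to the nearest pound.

Monthly rate r = 29.3%/12 = 2.44167% = 0.0244167.
Payoff takes n = ⌈−ln(1 − rB₀/P)/ln(1+r)⌉ = ⌈26.017⌉ = 27 payments; the last is £0.94.
Total paid = 26·£55.00 + £0.94 = £1,430.94.
Total interest = total paid − principal = £1,430.94 − £1,050.00 = £380.94.

£381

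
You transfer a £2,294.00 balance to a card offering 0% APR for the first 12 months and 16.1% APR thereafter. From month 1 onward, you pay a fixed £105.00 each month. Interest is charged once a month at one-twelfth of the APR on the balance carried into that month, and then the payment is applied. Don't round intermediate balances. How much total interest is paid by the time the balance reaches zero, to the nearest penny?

Promo months 1–12 at r₀ = 0%/12 = 0; months 13+ at r₁ = 16.1%/12 = 0.0134167.
After month 12 (no interest yet): B = £2,294.00 − 12·£105.00 = £1,034.00.
Then at r₁ with £105.00/mo: n₂ = −ln(1 − r₁·B/P)/ln(1+r₁) ≈ 10.63 → 11 more payments.
Total paid = 22·£105.00 + £66.58 = £2,376.58; interest = £2,376.58 − £2,294.00 = £82.58.

£82.58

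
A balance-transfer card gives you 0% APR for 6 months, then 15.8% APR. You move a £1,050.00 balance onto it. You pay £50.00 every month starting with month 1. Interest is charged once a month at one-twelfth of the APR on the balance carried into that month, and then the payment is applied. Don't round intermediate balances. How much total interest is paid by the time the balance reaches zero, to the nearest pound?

£91

Promo months 1–6 at r₀ = 0%/12 = 0; months 7+ at r₁ = 15.8%/12 = 0.0131667.
After month 6 (no interest yet): B = £1,050.00 − 6·£50.00 = £750.00.
Then at r₁ with £50.00/mo: n₂ = −ln(1 − r₁·B/P)/ln(1+r₁) ≈ 16.82 → 17 more payments.
Total paid = 22·£50.00 + £41.07 = £1,141.07; interest = £1,141.07 − £1,050.00 = £91.07.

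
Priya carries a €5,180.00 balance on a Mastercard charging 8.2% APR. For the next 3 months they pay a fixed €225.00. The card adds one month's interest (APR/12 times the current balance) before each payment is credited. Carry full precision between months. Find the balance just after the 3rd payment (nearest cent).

€4,607.29

Monthly rate r = 8.2%/12 = 0.683333% = 0.00683333.
Each month: B ← B·(1+r) − €225.00.
Month 1: interest €35.40; balance after payment €4,990.40.
Month 2: interest €34.10; balance after payment €4,799.50.
Month 3: interest €32.80; balance after payment €4,607.29.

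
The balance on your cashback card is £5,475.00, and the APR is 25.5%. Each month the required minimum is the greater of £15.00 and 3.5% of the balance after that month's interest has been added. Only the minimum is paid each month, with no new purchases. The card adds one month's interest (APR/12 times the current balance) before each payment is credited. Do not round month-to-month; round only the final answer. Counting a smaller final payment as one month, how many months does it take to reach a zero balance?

Monthly rate r = 25.5%/12 = 2.125% = 0.02125.
While 3.5% of the post-interest balance exceeds £15.00, each month B ← (B·(1+r))·(1 − 0.035), i.e. B shrinks by the factor (1+r)·0.965 = 0.98551.
This holds for months 1–176. Entering month 177 the balance is £419.21; 3.5% of the post-interest balance is now below £15.00, so the flat £15.00 minimum applies from here.
From month 177 a fixed £15.00 at rate r clears £419.21 in 43 more payments. Total: 176 + 43 = 219 months.

219 months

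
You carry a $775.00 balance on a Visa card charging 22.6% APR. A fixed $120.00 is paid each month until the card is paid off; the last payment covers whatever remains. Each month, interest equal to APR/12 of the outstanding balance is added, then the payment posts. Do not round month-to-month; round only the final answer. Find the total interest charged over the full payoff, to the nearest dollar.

$59

Monthly rate r = 22.6%/12 = 1.88333% = 0.0188333.
Payoff takes n = ⌈−ln(1 − rB₀/P)/ln(1+r)⌉ = ⌈6.951⌉ = 7 payments; the last is $114.15.
Total paid = 6·$120.00 + $114.15 = $834.15.
Total interest = total paid − principal = $834.15 − $775.00 = $59.15.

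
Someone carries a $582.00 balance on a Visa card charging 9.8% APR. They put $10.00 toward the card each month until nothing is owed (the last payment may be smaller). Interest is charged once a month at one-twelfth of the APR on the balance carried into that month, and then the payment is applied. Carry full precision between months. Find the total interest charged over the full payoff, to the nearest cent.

Monthly rate r = 9.8%/12 = 0.816667% = 0.00816667.
Payoff takes n = ⌈−ln(1 − rB₀/P)/ln(1+r)⌉ = ⌈79.293⌉ = 80 payments; the last is $2.94.
Total paid = 79·$10.00 + $2.94 = $792.94.
Total interest = total paid − principal = $792.94 − $582.00 = $210.94.

$210.94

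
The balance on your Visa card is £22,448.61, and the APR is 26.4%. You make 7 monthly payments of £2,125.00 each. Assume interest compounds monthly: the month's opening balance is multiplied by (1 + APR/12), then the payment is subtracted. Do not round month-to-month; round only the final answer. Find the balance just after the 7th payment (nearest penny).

Monthly rate r = 26.4%/12 = 2.2% = 0.022.
Each month: B ← B·(1+r) − £2,125.00.
Month 1: interest £493.87; balance after payment £20,817.48.
Month 2: interest £457.98; balance after payment £19,150.46.
Month 3: interest £421.31; balance after payment £17,446.77.
Month 4: interest £383.83; balance after payment £15,705.60.
Month 5: interest £345.52; balance after payment £13,926.13.
Month 6: interest £306.37; balance after payment £12,107.50.
Month 7: interest £266.37; balance after payment £10,248.87.

£10,248.87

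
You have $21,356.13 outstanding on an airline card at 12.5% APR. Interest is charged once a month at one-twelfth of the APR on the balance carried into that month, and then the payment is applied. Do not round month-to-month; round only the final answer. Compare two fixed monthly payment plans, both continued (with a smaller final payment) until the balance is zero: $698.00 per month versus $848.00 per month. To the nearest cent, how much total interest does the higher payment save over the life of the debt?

Monthly rate r = 12.5%/12 = 1.04167% = 0.0104167.
At $698.00/mo: n = ⌈−ln(1 − rB₀/P)/ln(1+r)⌉ = 38 payments (last $23.31); total interest = total paid − $21,356.13 = $4,493.18.
At $848.00/mo: 30 payments (last $307.39); total interest $3,543.26.
Interest saved = $4,493.18 − $3,543.26 = $949.92.

$949.92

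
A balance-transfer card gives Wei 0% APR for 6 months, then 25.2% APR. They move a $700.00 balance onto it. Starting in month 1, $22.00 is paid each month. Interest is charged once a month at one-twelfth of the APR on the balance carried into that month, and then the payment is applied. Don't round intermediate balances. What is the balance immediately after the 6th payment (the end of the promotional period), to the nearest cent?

$568.00

Promo months 1–6 at r₀ = 0%/12 = 0; months 7+ at r₁ = 25.2%/12 = 0.021.
After month 6 (no interest yet): B = $700.00 − 6·$22.00 = $568.00.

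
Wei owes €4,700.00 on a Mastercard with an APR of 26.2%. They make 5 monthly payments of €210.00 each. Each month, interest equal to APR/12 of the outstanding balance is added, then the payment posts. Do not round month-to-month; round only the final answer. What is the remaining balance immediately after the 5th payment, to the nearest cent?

Monthly rate r = 26.2%/12 = 2.18333% = 0.0218333.
Each month: B ← B·(1+r) − €210.00.
Month 1: interest €102.62; balance after payment €4,592.62.
Month 2: interest €100.27; balance after payment €4,482.89.
Month 3: interest €97.88; balance after payment €4,370.77.
Month 4: interest €95.43; balance after payment €4,256.19.
Month 5: interest €92.93; balance after payment €4,139.12.

€4,139.12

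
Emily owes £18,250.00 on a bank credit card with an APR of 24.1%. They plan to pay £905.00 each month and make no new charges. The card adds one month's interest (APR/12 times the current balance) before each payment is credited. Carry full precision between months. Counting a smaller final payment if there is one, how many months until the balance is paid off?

Monthly rate r = 24.1%/12 = 2.00833% = 0.0200833.
Recurrence: B ← B·(1+r) − £905.00.
Month 1: interest £366.52; balance after payment £17,711.52.
Month 2: interest £355.71; balance after payment £17,162.23.
Closed form: n = −ln(1 − rB₀/P)/ln(1+r) = −ln(0.595)/ln(1.02008) ≈ 26.110, so the balance reaches zero during payment 27.

27 months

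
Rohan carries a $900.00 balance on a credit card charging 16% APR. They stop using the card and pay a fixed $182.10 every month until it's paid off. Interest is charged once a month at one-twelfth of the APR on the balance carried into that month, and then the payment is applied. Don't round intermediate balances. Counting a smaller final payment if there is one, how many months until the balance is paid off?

6 payments

Monthly rate r = 16%/12 = 1.33333% = 0.0133333.
Recurrence: B ← B·(1+r) − $182.10.
Month 1: interest $12.00; balance after payment $729.90.
Month 2: interest $9.73; balance after payment $557.53.
Month 3: interest $7.43; balance after payment $382.87.
Month 4: interest $5.10; balance after payment $205.87.
Month 5: interest $2.74; balance after payment $26.52.
Month 6: interest $0.35; balance after payment $0.00.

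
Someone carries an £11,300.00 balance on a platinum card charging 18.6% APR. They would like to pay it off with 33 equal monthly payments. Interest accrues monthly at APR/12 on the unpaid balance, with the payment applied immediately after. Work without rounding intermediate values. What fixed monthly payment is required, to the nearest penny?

Monthly rate r = 18.6%/12 = 1.55% = 0.0155.
Level-payment amortization: P = B₀·r / (1 − (1+r)^(−n)) = 11300.00·0.0155 / (1 − 1.0155^(−33)).
Denominator 1 − (1+r)^(−33) = 0.398047275.
P = 175.15 / 0.398047275 ≈ 440.02.

£440.02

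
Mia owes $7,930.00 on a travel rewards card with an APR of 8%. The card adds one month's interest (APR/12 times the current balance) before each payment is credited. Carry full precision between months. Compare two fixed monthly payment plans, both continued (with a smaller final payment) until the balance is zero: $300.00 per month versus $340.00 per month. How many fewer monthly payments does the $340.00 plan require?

Monthly rate r = 8%/12 = 0.666667% = 0.00666667.
At $300.00/mo: n = ⌈−ln(1 − rB₀/P)/ln(1+r)⌉ = 30 payments (last $52.64); total interest = total paid − $7,930.00 = $822.64.
At $340.00/mo: 26 payments (last $147.92); total interest $717.92.
Payments saved = 30 − 26 = 4.

4 fewer payments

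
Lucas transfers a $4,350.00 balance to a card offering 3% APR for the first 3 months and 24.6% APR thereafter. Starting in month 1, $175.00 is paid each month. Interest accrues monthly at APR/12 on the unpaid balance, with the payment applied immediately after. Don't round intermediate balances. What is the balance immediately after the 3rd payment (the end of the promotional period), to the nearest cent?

Promo months 1–3 at r₀ = 3%/12 = 0.0025; months 4+ at r₁ = 24.6%/12 = 0.0205.
After month 3: iterate B ← B·(1+r₀) − $175.00 for 3 months → $3,856.39.

$3,856.39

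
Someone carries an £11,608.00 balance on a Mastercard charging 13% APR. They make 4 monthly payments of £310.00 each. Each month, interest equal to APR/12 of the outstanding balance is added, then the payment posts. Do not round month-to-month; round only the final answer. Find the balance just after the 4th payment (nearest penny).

Monthly rate r = 13%/12 = 1.08333% = 0.0108333.
Each month: B ← B·(1+r) − £310.00.
Month 1: interest £125.75; balance after payment £11,423.75.
Month 2: interest £123.76; balance after payment £11,237.51.
Month 3: interest £121.74; balance after payment £11,049.25.
Month 4: interest £119.70; balance after payment £10,858.95.

£10,858.95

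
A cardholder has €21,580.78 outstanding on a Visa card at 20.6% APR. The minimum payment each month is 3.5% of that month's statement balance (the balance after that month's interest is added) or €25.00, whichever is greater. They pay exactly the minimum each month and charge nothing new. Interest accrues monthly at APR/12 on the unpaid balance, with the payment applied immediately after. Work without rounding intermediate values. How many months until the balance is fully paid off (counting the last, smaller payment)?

Monthly rate r = 20.6%/12 = 1.71667% = 0.0171667.
While 3.5% of the post-interest balance exceeds €25.00, each month B ← (B·(1+r))·(1 − 0.035), i.e. B shrinks by the factor (1+r)·0.965 = 0.98157.
This holds for months 1–185. Entering month 186 the balance is €690.50; 3.5% of the post-interest balance is now below €25.00, so the flat €25.00 minimum applies from here.
From month 186 a fixed €25.00 at rate r clears €690.50 in 38 more payments. Total: 185 + 38 = 223 months.

223 months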